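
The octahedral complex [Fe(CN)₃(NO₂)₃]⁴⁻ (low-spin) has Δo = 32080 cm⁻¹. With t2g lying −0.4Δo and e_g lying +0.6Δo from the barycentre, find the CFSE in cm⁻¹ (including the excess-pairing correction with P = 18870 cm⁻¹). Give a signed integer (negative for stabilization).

-39252

Ligand charges: 3×(-1) from CN⁻ and 3×(-1) from NO₂⁻ sum to -6; with overall charge -4, Fe is +2.
Fe²⁺: group 8, so d-count = 8 − 2 = 6.
The d⁶ electrons fill as t2g^6 e_g^0.
Orbital CFSE = 6(-0.4) + 0(0.6) = -2.4Δo = -2.4 × 32080 = -76992 cm⁻¹.
High-spin d⁶ would be t2g^4 e_g^2 with 1 pair; low-spin has 3, so 2 excess pairs cost +2P = +37740 cm⁻¹.
Overall CFSE = -76992 + 37740 = -39252 cm⁻¹.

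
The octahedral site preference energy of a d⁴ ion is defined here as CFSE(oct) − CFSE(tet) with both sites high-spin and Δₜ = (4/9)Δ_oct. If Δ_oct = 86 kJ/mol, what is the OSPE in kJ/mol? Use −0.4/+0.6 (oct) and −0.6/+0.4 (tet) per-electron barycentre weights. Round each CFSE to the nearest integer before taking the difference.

-37

In an octahedral site d⁴ (HS) is t2g^3 e_g^1, giving CFSE(oct) = -0.6Δ_oct = -52 kJ/mol.
In a tetrahedral site the filling is e^2 t2^2: CFSE(tet) = -0.4Δₜ = -0.4 × (4/9)(86) = -15 kJ/mol.
Subtracting, OSPE = -52 − (-15) = -37 kJ/mol.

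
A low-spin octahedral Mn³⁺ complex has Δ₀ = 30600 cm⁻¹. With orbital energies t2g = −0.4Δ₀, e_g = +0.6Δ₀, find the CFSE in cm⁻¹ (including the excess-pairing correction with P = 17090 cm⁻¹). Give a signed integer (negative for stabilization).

-31870

Mn sits in group 7; removing 3 electrons leaves Mn³⁺ with 7 − 3 = 4 d electrons.
Electron filling gives t2g^4 e_g^0.
The orbital stabilization is -1.6Δ₀ = -1.6 × 30600 = -48960 cm⁻¹.
High-spin d⁴ would be t2g^3 e_g^1 with 0 pairs; low-spin has 1, so 1 excess pair costs +1P = +17090 cm⁻¹.
Net CFSE = -48960 + 17090 = -31870 cm⁻¹.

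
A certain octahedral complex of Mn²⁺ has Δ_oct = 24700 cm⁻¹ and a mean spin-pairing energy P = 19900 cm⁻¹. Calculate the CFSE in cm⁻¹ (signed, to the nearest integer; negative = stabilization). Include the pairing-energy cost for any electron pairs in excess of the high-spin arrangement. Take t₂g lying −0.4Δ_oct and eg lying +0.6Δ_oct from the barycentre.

Mn²⁺: group 7, so d-count = 7 − 2 = 5.
With Δ_oct > P the complex is low-spin.
Configuration: t₂g⁵ eg⁰.
Orbital CFSE = -2.0Δ_oct = -2.0 × 24700 = -49400 cm⁻¹.
Excess pairs vs high-spin: 2 − 0 = 2; pairing cost = +39800 cm⁻¹.
Net CFSE = -49400 + 39800 = -9600 cm⁻¹.

-9600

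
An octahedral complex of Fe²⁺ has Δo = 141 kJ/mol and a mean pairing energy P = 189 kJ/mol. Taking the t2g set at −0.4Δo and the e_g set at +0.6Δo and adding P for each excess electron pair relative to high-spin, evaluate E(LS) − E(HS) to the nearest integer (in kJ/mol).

Fe²⁺: group 8, so d-count = 8 − 2 = 6.
High-spin: t2g^4 e_g^2, CFSE = -0.4Δo = -56 kJ/mol.
Low-spin: t2g^6 e_g^0, orbital CFSE = -2.4Δo = -338 kJ/mol; plus 2 excess pairs × P = +378 kJ/mol; total 40 kJ/mol.
Thus E(LS) − E(HS) = 96 kJ/mol.

96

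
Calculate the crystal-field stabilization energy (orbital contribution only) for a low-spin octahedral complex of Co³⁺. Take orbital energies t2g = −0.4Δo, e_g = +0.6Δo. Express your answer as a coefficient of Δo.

-2.4 Δo

Co sits in group 9; removing 3 electrons leaves Co³⁺ with 9 − 3 = 6 d electrons.
Configuration: t2g^6 e_g^0.
CFSE = 6(-0.4Δo) + 0(0.6Δo) = -2.4Δo + 0.0Δo = -2.4Δo.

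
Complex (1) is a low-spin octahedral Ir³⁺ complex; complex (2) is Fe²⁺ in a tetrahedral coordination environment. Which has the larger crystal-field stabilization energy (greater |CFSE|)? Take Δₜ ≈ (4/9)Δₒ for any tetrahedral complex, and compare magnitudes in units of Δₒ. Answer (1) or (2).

(1): Group 9 minus oxidation state +3 gives a d⁶ configuration for Ir³⁺; t2g^6 e_g^0, CFSE = -2.4Δₒ.
(2): Fe²⁺: group 8, so d-count = 8 − 2 = 6; With tetrahedral geometry the complex is necessarily high-spin; e³ t₂³, CFSE = -0.6Δₜ ≈ -0.27Δₒ.
So (1) has the larger |CFSE|.

(1)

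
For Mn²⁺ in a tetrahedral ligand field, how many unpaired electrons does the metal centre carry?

5

Mn²⁺: group 7, so d-count = 7 − 2 = 5.
Tetrahedral splitting is small, so the complex is high-spin.
Configuration: e^2 t2^3, giving 5 unpaired electrons.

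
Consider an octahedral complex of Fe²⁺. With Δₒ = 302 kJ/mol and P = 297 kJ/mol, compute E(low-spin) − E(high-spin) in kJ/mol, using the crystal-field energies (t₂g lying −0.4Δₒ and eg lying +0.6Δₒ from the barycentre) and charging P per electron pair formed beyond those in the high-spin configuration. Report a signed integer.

Fe²⁺: group 8, so d-count = 8 − 2 = 6.
High-spin: t₂g⁴ eg², CFSE = -0.4Δₒ = -121 kJ/mol.
Low-spin t₂g⁶ eg⁰ gives -2.4Δₒ = -725 kJ/mol, but forming 2 extra pairs costs 2P = 594 kJ/mol, so E(LS) = -725 + 594 = -131 kJ/mol.
Thus E(LS) − E(HS) = -10 kJ/mol.

-10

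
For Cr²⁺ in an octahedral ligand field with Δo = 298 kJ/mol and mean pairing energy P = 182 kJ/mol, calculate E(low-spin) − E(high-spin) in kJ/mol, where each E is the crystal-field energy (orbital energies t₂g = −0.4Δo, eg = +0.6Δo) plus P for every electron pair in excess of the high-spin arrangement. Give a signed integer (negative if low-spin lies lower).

-116

Cr²⁺: group 6, so d-count = 6 − 2 = 4.
High-spin d⁴ fills as t₂g³ eg¹ with CFSE 3(−0.4) + 1(+0.6) = -0.6Δo = -179 kJ/mol.
Low-spin t₂g⁴ eg⁰ gives -1.6Δo = -477 kJ/mol, but forming 1 extra pair costs 1P = 182 kJ/mol, so E(LS) = -477 + 182 = -295 kJ/mol.
E(LS) − E(HS) = -295 − (-179) = -116 kJ/mol.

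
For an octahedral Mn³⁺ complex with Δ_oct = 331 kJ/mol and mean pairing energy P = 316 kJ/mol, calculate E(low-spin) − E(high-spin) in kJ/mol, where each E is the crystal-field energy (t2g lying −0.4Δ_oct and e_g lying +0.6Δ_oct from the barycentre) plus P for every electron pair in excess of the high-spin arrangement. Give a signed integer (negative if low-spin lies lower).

Mn is in group 7, so Mn³⁺ is d⁴ (7 − 3 = 4).
In the high-spin limit (t2g^3 e_g^1) the orbital term is -0.6Δ_oct = -199 kJ/mol, with no excess pairing.
For low-spin the configuration is t2g^4 e_g^0: orbital energy -1.6 × 331 = -530 kJ/mol, and 1 additional pair relative to high-spin adds 316 kJ/mol, giving -214 kJ/mol.
The difference is -214 − (-199) = -15 kJ/mol, so low-spin lies lower.

-15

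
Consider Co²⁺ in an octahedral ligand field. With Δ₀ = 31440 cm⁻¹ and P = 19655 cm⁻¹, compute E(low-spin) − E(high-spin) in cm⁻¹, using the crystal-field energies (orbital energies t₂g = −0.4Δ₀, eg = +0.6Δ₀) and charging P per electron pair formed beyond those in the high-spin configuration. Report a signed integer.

Co is in group 9, so Co²⁺ is d⁷ (9 − 2 = 7).
High-spin d⁷ fills as t₂g⁵ eg² with CFSE 5(−0.4) + 2(+0.6) = -0.8Δ₀ = -25152 cm⁻¹.
Low-spin t₂g⁶ eg¹ gives -1.8Δ₀ = -56592 cm⁻¹, but forming 1 extra pair costs 1P = 19655 cm⁻¹, so E(LS) = -56592 + 19655 = -36937 cm⁻¹.
The difference is -36937 − (-25152) = -11785 cm⁻¹, so low-spin lies lower.

-11785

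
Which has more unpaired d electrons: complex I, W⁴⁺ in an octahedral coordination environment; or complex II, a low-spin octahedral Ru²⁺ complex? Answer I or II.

I: W sits in group 6; removing 4 electrons leaves W⁴⁺ with 6 − 4 = 2 d electrons; t₂g² eg⁰ → 2 unpaired.
II: Ru is in group 8, so Ru²⁺ is d⁶ (8 − 2 = 6); t₂g⁶ eg⁰ → 0 unpaired.
So I has more unpaired electrons.

I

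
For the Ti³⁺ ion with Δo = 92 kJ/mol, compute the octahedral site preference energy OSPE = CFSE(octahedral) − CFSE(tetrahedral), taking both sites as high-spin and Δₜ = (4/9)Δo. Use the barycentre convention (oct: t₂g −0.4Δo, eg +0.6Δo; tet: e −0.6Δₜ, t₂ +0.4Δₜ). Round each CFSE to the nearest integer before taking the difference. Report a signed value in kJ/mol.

-12

Ti is in group 4, so Ti³⁺ is d¹ (4 − 3 = 1).
In an octahedral site d¹ (HS) is t2g^1 e_g^0, giving CFSE(oct) = -0.4Δo = -37 kJ/mol.
Tetrahedral e^1 t2^0 gives -0.6Δₜ = -0.6 × (4/9) × 92 = -25 kJ/mol.
Subtracting, OSPE = -37 − (-25) = -12 kJ/mol.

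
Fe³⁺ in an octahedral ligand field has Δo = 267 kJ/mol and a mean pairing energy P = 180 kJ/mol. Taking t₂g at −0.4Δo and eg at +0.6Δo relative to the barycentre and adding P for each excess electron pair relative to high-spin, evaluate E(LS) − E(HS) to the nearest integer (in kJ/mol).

-174

Group 8 minus oxidation state +3 gives a d⁵ configuration for Fe³⁺.
High-spin: t₂g³ eg², CFSE = 0.0Δo = 0 kJ/mol.
Low-spin: t₂g⁵ eg⁰, orbital CFSE = -2.0Δo = -534 kJ/mol; plus 2 excess pairs × P = +360 kJ/mol; total -174 kJ/mol.
The difference is -174 − (0) = -174 kJ/mol, so low-spin lies lower.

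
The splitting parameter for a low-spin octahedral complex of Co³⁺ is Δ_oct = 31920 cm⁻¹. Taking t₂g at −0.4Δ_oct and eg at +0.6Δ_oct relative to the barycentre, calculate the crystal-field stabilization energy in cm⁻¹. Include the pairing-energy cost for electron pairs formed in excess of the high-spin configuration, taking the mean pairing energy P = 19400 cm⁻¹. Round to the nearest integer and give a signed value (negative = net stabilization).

-37808

Co is in group 9, so Co³⁺ is d⁶ (9 − 3 = 6).
Configuration: t₂g⁶ eg⁰.
Orbital CFSE = 6(-0.4) + 0(0.6) = -2.4Δ_oct = -2.4 × 31920 = -76608 cm⁻¹.
Pairing penalty: 3 pairs vs 1 in the high-spin reference → 2 extra × P = 38800 cm⁻¹.
Combining: -76608 + 38800 = -37808 cm⁻¹.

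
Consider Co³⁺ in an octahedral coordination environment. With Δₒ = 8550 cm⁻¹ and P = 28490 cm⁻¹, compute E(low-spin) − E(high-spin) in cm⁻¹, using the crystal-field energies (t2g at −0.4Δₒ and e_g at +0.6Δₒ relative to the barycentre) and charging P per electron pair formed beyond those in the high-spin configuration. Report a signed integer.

39880

Co³⁺: group 9, so d-count = 9 − 3 = 6.
High-spin d⁶ fills as t2g^4 e_g^2 with CFSE 4(−0.4) + 2(+0.6) = -0.4Δₒ = -3420 cm⁻¹.
Low-spin: t2g^6 e_g^0, orbital CFSE = -2.4Δₒ = -20520 cm⁻¹; plus 2 excess pairs × P = +56980 cm⁻¹; total 36460 cm⁻¹.
E(LS) − E(HS) = 36460 − (-3420) = 39880 cm⁻¹.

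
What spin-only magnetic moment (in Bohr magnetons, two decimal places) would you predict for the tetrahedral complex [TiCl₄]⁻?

1.73 Bohr magnetons

Each Cl⁻ contributes -1; 4 × (-1) = -4. With overall charge -1, Ti is in the +3 oxidation state.
Ti is in group 4, so Ti³⁺ is d¹ (4 − 3 = 1).
Tetrahedral fields are weak (Δₜ ≈ 4/9 Δₒ), so electrons fill high-spin.
Configuration: e¹ t₂⁰ → 1 unpaired electron.
μ(spin-only) = √[1(1+2)] = √3 ≈ 1.73 Bohr magnetons.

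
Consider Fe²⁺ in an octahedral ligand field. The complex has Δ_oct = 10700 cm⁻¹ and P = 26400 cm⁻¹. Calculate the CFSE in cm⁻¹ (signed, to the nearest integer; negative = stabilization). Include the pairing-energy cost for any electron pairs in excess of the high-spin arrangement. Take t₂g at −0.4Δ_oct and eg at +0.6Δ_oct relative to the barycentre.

-4280

Fe²⁺: group 8, so d-count = 8 − 2 = 6.
Since Δ_oct = 10700 cm⁻¹ < P = 26400 cm⁻¹, the complex adopts the high-spin configuration.
Configuration: t₂g⁴ eg².
Orbital CFSE = -0.4Δ_oct = -0.4 × 10700 = -4280 cm⁻¹.
High-spin has no excess pairs, so no pairing correction applies.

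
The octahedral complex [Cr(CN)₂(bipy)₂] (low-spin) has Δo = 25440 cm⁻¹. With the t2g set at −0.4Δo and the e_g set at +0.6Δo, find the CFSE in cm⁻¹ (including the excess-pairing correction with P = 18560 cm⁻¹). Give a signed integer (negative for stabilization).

-22144

Ligand charges: 2×(-1) from CN⁻ and 2×(+0) from bipy sum to -2; with overall charge +0, Cr is +2.
Group 6 minus oxidation state +2 gives a d⁴ configuration for Cr²⁺.
The d⁴ electrons fill as t2g^4 e_g^0.
Orbital CFSE = 4(-0.4) + 0(0.6) = -1.6Δo = -1.6 × 25440 = -40704 cm⁻¹.
Pairing penalty: 1 pair vs 0 in the high-spin reference → 1 extra × P = 18560 cm⁻¹.
Overall CFSE = -40704 + 18560 = -22144 cm⁻¹.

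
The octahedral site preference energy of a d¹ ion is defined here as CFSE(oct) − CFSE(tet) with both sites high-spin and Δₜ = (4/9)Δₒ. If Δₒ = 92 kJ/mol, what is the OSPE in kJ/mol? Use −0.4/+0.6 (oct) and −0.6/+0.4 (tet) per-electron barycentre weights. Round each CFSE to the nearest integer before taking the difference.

-12

Octahedral (high-spin): t2g^1 e_g^0, CFSE = 1(−0.4) + 0(+0.6) = -0.4Δₒ = -0.4 × 92 = -37 kJ/mol.
Tetrahedral e^1 t2^0 gives -0.6Δₜ = -0.6 × (4/9) × 92 = -25 kJ/mol.
OSPE = CFSE(oct) − CFSE(tet) = -37 − (-25) = -12 kJ/mol.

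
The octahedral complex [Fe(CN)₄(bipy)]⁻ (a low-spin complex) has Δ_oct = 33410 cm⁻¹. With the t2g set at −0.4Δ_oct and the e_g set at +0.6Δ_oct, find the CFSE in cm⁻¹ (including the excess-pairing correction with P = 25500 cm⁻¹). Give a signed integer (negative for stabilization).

Ligand charges: 4×(-1) from CN⁻ and 1×(+0) from bipy sum to -4; with overall charge -1, Fe is +3.
Fe sits in group 8; removing 3 electrons leaves Fe³⁺ with 8 − 3 = 5 d electrons.
The d⁵ electrons fill as t2g^5 e_g^0.
Orbital CFSE = 5(-0.4) + 0(0.6) = -2.0Δ_oct = -2.0 × 33410 = -66820 cm⁻¹.
Relative to high-spin t2g^3 e_g^2 (0 paired), the low-spin configuration has 2 additional pairs, contributing +2 × 25500 = +51000 cm⁻¹.
Overall CFSE = -66820 + 51000 = -15820 cm⁻¹.

-15820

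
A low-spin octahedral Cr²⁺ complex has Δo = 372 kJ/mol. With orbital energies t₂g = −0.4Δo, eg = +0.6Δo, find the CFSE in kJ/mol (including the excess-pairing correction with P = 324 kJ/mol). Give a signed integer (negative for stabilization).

Cr²⁺: group 6, so d-count = 6 − 2 = 4.
Electron filling gives t₂g⁴ eg⁰.
CFSE(orbital) = 4×(-0.4Δo) + 0×(0.6Δo) = -1.6Δo; with Δo = 372 kJ/mol that is -595 kJ/mol.
Pairing penalty: 1 pair vs 0 in the high-spin reference → 1 extra × P = 324 kJ/mol.
Net CFSE = -595 + 324 = -271 kJ/mol.

-271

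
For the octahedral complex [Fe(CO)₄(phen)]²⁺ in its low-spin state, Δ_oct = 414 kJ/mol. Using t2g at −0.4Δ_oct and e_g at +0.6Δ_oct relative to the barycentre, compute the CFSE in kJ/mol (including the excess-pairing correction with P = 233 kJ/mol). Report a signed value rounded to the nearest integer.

-528

Ligand charges: 4×(+0) from CO and 1×(+0) from phen sum to +0; with overall charge +2, Fe is +2.
Group 8 minus oxidation state +2 gives a d⁶ configuration for Fe²⁺.
Electron filling gives t2g^6 e_g^0.
CFSE(orbital) = 6×(-0.4Δ_oct) + 0×(0.6Δ_oct) = -2.4Δ_oct; with Δ_oct = 414 kJ/mol that is -994 kJ/mol.
High-spin d⁶ would be t2g^4 e_g^2 with 1 pair; low-spin has 3, so 2 excess pairs cost +2P = +466 kJ/mol.
Net CFSE = -994 + 466 = -528 kJ/mol.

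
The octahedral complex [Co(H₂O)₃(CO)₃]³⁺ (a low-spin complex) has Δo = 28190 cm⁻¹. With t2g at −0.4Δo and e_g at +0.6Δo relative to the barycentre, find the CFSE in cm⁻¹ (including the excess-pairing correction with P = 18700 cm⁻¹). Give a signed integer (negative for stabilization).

-30256

Ligand charges: 3×(+0) from H₂O and 3×(+0) from CO sum to +0; with overall charge +3, Co is +3.
Co³⁺: group 9, so d-count = 9 − 3 = 6.
Configuration: t2g^6 e_g^0.
CFSE(orbital) = 6×(-0.4Δo) + 0×(0.6Δo) = -2.4Δo; with Δo = 28190 cm⁻¹ that is -67656 cm⁻¹.
Relative to high-spin t2g^4 e_g^2 (1 paired), the low-spin configuration has 2 additional pairs, contributing +2 × 18700 = +37400 cm⁻¹.
Combining: -67656 + 37400 = -30256 cm⁻¹.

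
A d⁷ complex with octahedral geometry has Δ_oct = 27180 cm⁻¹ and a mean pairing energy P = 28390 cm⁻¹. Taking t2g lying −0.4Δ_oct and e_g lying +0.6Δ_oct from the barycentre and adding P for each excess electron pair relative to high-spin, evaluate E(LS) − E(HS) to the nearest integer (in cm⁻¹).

In the high-spin limit (t2g^5 e_g^2) the orbital term is -0.8Δ_oct = -21744 cm⁻¹, with no excess pairing.
For low-spin the configuration is t2g^6 e_g^1: orbital energy -1.8 × 27180 = -48924 cm⁻¹, and 1 additional pair relative to high-spin adds 28390 cm⁻¹, giving -20534 cm⁻¹.
E(LS) − E(HS) = -20534 − (-21744) = 1210 cm⁻¹.

1210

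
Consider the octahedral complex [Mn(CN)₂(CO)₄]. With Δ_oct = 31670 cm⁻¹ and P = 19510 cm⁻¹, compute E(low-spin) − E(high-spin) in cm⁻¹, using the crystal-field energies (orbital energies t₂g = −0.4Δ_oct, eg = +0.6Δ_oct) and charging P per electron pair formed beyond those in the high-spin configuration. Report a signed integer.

Ligand charges: 2×(-1) from CN⁻ and 4×(+0) from CO sum to -2; with overall charge +0, Mn is +2.
Mn²⁺: group 7, so d-count = 7 − 2 = 5.
In the high-spin limit (t₂g³ eg²) the orbital term is 0.0Δ_oct = 0 cm⁻¹, with no excess pairing.
Low-spin: t₂g⁵ eg⁰, orbital CFSE = -2.0Δ_oct = -63340 cm⁻¹; plus 2 excess pairs × P = +39020 cm⁻¹; total -24320 cm⁻¹.
The difference is -24320 − (0) = -24320 cm⁻¹, so low-spin lies lower.

-24320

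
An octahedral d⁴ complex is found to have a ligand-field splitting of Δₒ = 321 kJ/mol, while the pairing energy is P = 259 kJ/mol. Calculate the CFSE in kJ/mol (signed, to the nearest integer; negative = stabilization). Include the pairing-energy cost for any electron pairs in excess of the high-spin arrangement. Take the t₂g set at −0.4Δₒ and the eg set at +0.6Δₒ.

-255

Here Δₒ > P (321 > 259), so the low-spin state is favoured.
Filling d⁴ accordingly: t₂g⁴ eg⁰.
Orbital CFSE = -1.6Δₒ = -1.6 × 321 = -514 kJ/mol.
Excess pairs vs high-spin: 1 − 0 = 1; pairing cost = +259 kJ/mol.
Net CFSE = -514 + 259 = -255 kJ/mol.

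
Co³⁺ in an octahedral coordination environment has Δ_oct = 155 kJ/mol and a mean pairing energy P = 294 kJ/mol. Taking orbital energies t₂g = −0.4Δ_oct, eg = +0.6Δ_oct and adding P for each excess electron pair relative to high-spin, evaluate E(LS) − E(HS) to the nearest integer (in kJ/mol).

278

Co sits in group 9; removing 3 electrons leaves Co³⁺ with 9 − 3 = 6 d electrons.
In the high-spin limit (t₂g⁴ eg²) the orbital term is -0.4Δ_oct = -62 kJ/mol, with no excess pairing.
Low-spin t₂g⁶ eg⁰ gives -2.4Δ_oct = -372 kJ/mol, but forming 2 extra pairs costs 2P = 588 kJ/mol, so E(LS) = -372 + 588 = 216 kJ/mol.
E(LS) − E(HS) = 216 − (-62) = 278 kJ/mol.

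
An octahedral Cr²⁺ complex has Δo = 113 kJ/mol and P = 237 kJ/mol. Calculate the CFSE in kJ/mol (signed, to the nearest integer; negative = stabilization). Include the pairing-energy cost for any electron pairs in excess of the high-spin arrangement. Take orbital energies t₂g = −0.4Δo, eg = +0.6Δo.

-68

Cr sits in group 6; removing 2 electrons leaves Cr²⁺ with 6 − 2 = 4 d electrons.
Here Δo < P (113 < 237), so the high-spin state is favoured.
Configuration: t₂g³ eg¹.
Orbital CFSE = -0.6Δo = -0.6 × 113 = -68 kJ/mol.
High-spin has no excess pairs, so no pairing correction applies.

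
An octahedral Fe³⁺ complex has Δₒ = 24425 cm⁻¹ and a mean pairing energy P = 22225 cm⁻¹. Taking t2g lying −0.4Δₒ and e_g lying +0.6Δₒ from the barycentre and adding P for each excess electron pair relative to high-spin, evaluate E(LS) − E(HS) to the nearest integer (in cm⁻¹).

-4400

Fe sits in group 8; removing 3 electrons leaves Fe³⁺ with 8 − 3 = 5 d electrons.
High-spin: t2g^3 e_g^2, CFSE = 0.0Δₒ = 0 cm⁻¹.
Low-spin t2g^5 e_g^0 gives -2.0Δₒ = -48850 cm⁻¹, but forming 2 extra pairs costs 2P = 44450 cm⁻¹, so E(LS) = -48850 + 44450 = -4400 cm⁻¹.
E(LS) − E(HS) = -4400 − (0) = -4400 cm⁻¹.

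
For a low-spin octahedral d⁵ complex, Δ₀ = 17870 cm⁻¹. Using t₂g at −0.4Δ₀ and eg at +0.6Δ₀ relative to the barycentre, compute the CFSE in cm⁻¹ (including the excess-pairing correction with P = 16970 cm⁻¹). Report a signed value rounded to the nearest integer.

Electron filling gives t₂g⁵ eg⁰.
The orbital stabilization is -2.0Δ₀ = -2.0 × 17870 = -35740 cm⁻¹.
Pairing penalty: 2 pairs vs 0 in the high-spin reference → 2 extra × P = 33940 cm⁻¹.
Net CFSE = -35740 + 33940 = -1800 cm⁻¹.

-1800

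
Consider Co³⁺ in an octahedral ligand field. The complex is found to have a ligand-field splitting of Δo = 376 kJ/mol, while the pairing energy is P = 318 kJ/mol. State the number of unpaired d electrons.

Co³⁺: group 9, so d-count = 9 − 3 = 6.
With Δo > P the complex is low-spin.
Configuration: t2g^6 e_g^0.
Unpaired electrons: 0.

0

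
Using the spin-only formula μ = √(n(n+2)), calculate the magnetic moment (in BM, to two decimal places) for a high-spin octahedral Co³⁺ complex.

Co is in group 9, so Co³⁺ is d⁶ (9 − 3 = 6).
Configuration: t2g^4 e_g^2 → 4 unpaired electrons.
μ(spin-only) = √[4(4+2)] = √24 ≈ 4.90 BM.

4.90 BM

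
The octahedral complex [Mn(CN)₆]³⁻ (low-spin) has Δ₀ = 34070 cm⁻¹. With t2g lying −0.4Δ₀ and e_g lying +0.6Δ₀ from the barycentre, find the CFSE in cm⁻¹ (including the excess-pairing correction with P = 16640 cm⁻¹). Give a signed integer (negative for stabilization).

-37872

Each CN⁻ contributes -1; 6 × (-1) = -6. With overall charge -3, Mn is in the +3 oxidation state.
Group 7 minus oxidation state +3 gives a d⁴ configuration for Mn³⁺.
Configuration: t2g^4 e_g^0.
The orbital stabilization is -1.6Δ₀ = -1.6 × 34070 = -54512 cm⁻¹.
High-spin d⁴ would be t2g^3 e_g^1 with 0 pairs; low-spin has 1, so 1 excess pair costs +1P = +16640 cm⁻¹.
Overall CFSE = -54512 + 16640 = -37872 cm⁻¹.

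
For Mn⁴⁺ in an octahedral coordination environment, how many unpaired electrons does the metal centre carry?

3

Mn sits in group 7; removing 4 electrons leaves Mn⁴⁺ with 7 − 4 = 3 d electrons.
For octahedral d³ the high- and low-spin configurations coincide.
Configuration: t₂g³ eg⁰, giving 3 unpaired electrons.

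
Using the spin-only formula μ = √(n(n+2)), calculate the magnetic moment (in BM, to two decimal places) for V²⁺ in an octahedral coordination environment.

V sits in group 5; removing 2 electrons leaves V²⁺ with 5 − 2 = 3 d electrons.
For octahedral d³ the high- and low-spin configurations coincide.
Configuration: t₂g³ eg⁰ → 3 unpaired electrons.
μ(spin-only) = √[3(3+2)] = √15 ≈ 3.87 BM.

3.87 BM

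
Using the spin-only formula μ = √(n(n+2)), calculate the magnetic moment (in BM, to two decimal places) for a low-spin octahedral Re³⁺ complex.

Re is in group 7, so Re³⁺ is d⁴ (7 − 3 = 4).
Configuration: t₂g⁴ eg⁰ → 2 unpaired electrons.
μ(spin-only) = √[2(2+2)] = √8 ≈ 2.83 BM.

2.83 BM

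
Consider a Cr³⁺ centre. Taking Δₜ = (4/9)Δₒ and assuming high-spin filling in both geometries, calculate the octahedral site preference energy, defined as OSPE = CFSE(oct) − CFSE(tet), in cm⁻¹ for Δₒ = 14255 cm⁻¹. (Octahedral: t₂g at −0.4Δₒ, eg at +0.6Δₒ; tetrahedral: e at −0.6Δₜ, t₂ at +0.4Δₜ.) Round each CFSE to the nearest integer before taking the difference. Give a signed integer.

-12038

Cr sits in group 6; removing 3 electrons leaves Cr³⁺ with 6 − 3 = 3 d electrons.
In an octahedral site d³ (HS) is t2g^3 e_g^0, giving CFSE(oct) = -1.2Δₒ = -17106 cm⁻¹.
In a tetrahedral site the filling is e^2 t2^1: CFSE(tet) = -0.8Δₜ = -0.8 × (4/9)(14255) = -5068 cm⁻¹.
OSPE = CFSE(oct) − CFSE(tet) = -17106 − (-5068) = -12038 cm⁻¹.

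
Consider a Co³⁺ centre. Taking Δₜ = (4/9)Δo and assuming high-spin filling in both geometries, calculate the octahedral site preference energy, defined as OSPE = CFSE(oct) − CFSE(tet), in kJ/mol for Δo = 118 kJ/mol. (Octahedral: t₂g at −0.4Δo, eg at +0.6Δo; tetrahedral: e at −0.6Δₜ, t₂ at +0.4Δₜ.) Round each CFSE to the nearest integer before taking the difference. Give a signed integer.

Group 9 minus oxidation state +3 gives a d⁶ configuration for Co³⁺.
Octahedral high-spin t₂g⁴ eg²: CFSE = -0.4 × 118 = -47 kJ/mol.
In a tetrahedral site the filling is e³ t₂³: CFSE(tet) = -0.6Δₜ = -0.6 × (4/9)(118) = -31 kJ/mol.
Subtracting, OSPE = -47 − (-31) = -16 kJ/mol.

-16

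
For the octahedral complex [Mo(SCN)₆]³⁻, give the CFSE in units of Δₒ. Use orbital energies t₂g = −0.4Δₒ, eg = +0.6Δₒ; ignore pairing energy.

Each SCN⁻ contributes -1; 6 × (-1) = -6. With overall charge -3, Mo is in the +3 oxidation state.
Mo is in group 6, so Mo³⁺ is d³ (6 − 3 = 3).
Configuration: t₂g³ eg⁰.
CFSE = 3(-0.4Δₒ) + 0(0.6Δₒ) = -1.2Δₒ + 0.0Δₒ = -1.2Δₒ.

-1.2 Δₒ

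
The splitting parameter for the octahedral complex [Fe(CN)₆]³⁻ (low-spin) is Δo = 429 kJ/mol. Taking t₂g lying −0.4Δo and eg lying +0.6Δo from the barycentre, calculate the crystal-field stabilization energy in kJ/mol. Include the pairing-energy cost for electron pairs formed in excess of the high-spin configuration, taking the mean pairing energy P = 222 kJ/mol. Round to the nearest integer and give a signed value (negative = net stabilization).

Each CN⁻ contributes -1; 6 × (-1) = -6. With overall charge -3, Fe is in the +3 oxidation state.
Group 8 minus oxidation state +3 gives a d⁵ configuration for Fe³⁺.
Electron filling gives t₂g⁵ eg⁰.
The orbital stabilization is -2.0Δo = -2.0 × 429 = -858 kJ/mol.
Pairing penalty: 2 pairs vs 0 in the high-spin reference → 2 extra × P = 444 kJ/mol.
Net CFSE = -858 + 444 = -414 kJ/mol.

-414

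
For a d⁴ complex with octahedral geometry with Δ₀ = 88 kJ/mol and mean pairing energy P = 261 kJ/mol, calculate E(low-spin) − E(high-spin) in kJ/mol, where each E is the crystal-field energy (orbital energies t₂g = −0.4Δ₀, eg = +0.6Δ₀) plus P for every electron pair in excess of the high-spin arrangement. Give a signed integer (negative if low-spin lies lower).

In the high-spin limit (t₂g³ eg¹) the orbital term is -0.6Δ₀ = -53 kJ/mol, with no excess pairing.
Low-spin: t₂g⁴ eg⁰, orbital CFSE = -1.6Δ₀ = -141 kJ/mol; plus 1 excess pair × P = +261 kJ/mol; total 120 kJ/mol.
The difference is 120 − (-53) = 173 kJ/mol, so high-spin lies lower.

173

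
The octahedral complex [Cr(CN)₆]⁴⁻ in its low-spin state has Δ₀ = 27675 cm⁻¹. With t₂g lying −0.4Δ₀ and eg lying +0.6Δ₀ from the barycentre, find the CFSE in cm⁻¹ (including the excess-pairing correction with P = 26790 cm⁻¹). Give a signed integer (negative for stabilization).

Each CN⁻ contributes -1; 6 × (-1) = -6. With overall charge -4, Cr is in the +2 oxidation state.
Group 6 minus oxidation state +2 gives a d⁴ configuration for Cr²⁺.
Electron filling gives t₂g⁴ eg⁰.
Orbital CFSE = 4(-0.4) + 0(0.6) = -1.6Δ₀ = -1.6 × 27675 = -44280 cm⁻¹.
High-spin d⁴ would be t₂g³ eg¹ with 0 pairs; low-spin has 1, so 1 excess pair costs +1P = +26790 cm⁻¹.
Net CFSE = -44280 + 26790 = -17490 cm⁻¹.

-17490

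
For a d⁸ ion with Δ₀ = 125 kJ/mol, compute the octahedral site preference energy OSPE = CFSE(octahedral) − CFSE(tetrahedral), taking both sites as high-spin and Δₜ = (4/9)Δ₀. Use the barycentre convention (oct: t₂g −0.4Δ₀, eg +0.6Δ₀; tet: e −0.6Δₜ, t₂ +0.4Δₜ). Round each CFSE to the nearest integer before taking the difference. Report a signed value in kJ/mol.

-106

Octahedral (high-spin): t₂g⁶ eg², CFSE = 6(−0.4) + 2(+0.6) = -1.2Δ₀ = -1.2 × 125 = -150 kJ/mol.
Tetrahedral: e⁴ t₂⁴, CFSE = 4(−0.6) + 4(+0.4) = -0.8Δₜ = -0.8 × (4/9) × 125 = -44 kJ/mol.
Subtracting, OSPE = -150 − (-44) = -106 kJ/mol.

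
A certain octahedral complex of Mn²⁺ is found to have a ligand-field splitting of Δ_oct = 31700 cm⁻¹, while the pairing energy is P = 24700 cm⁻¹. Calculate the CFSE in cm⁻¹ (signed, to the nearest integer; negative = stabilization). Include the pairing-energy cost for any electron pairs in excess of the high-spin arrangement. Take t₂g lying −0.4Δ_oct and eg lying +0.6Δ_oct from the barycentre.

-14000

Mn²⁺: group 7, so d-count = 7 − 2 = 5.
With Δ_oct > P the complex is low-spin.
That gives t₂g⁵ eg⁰.
Orbital CFSE = -2.0Δ_oct = -2.0 × 31700 = -63400 cm⁻¹.
Excess pairs vs high-spin: 2 − 0 = 2; pairing cost = +49400 cm⁻¹.
Net CFSE = -63400 + 49400 = -14000 cm⁻¹.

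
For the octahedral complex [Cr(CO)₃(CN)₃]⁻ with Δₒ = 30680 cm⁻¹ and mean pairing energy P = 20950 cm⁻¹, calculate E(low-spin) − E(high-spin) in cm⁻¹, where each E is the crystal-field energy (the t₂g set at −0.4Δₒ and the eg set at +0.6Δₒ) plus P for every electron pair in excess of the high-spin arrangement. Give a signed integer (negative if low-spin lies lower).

Ligand charges: 3×(+0) from CO and 3×(-1) from CN⁻ sum to -3; with overall charge -1, Cr is +2.
Group 6 minus oxidation state +2 gives a d⁴ configuration for Cr²⁺.
High-spin d⁴ fills as t₂g³ eg¹ with CFSE 3(−0.4) + 1(+0.6) = -0.6Δₒ = -18408 cm⁻¹.
For low-spin the configuration is t₂g⁴ eg⁰: orbital energy -1.6 × 30680 = -49088 cm⁻¹, and 1 additional pair relative to high-spin adds 20950 cm⁻¹, giving -28138 cm⁻¹.
The difference is -28138 − (-18408) = -9730 cm⁻¹, so low-spin lies lower.

-9730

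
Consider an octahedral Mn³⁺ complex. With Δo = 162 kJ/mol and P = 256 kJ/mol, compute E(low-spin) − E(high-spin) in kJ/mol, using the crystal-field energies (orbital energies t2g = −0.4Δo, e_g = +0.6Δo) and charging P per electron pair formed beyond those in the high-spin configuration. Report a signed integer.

94

Mn is in group 7, so Mn³⁺ is d⁴ (7 − 3 = 4).
In the high-spin limit (t2g^3 e_g^1) the orbital term is -0.6Δo = -97 kJ/mol, with no excess pairing.
Low-spin: t2g^4 e_g^0, orbital CFSE = -1.6Δo = -259 kJ/mol; plus 1 excess pair × P = +256 kJ/mol; total -3 kJ/mol.
Thus E(LS) − E(HS) = 94 kJ/mol.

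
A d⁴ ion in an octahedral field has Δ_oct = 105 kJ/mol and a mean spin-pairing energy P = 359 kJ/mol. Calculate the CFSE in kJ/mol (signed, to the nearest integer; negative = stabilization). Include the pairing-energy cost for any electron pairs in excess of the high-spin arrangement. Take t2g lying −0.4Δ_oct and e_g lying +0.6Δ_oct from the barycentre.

Here Δ_oct < P (105 < 359), so the high-spin state is favoured.
Configuration: t2g^3 e_g^1.
Orbital CFSE = -0.6Δ_oct = -0.6 × 105 = -63 kJ/mol.
High-spin has no excess pairs, so no pairing correction applies.

-63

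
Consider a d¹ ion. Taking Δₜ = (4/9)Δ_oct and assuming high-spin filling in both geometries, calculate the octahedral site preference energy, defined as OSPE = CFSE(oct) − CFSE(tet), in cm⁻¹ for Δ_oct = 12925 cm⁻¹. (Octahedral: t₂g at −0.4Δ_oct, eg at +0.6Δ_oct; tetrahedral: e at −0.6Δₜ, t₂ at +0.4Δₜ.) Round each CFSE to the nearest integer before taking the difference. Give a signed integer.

Octahedral (high-spin): t₂g¹ eg⁰, CFSE = 1(−0.4) + 0(+0.6) = -0.4Δ_oct = -0.4 × 12925 = -5170 cm⁻¹.
Tetrahedral: e¹ t₂⁰, CFSE = 1(−0.6) + 0(+0.4) = -0.6Δₜ = -0.6 × (4/9) × 12925 = -3447 cm⁻¹.
OSPE = -5170 − (-3447) = -1723 cm⁻¹.

-1723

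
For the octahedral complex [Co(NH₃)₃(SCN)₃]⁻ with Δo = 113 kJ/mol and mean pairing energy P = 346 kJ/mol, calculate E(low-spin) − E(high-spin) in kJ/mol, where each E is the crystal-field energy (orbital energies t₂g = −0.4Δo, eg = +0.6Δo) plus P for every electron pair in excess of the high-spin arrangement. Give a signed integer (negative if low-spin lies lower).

233

Ligand charges: 3×(+0) from NH₃ and 3×(-1) from SCN⁻ sum to -3; with overall charge -1, Co is +2.
Co is in group 9, so Co²⁺ is d⁷ (9 − 2 = 7).
High-spin: t₂g⁵ eg², CFSE = -0.8Δo = -90 kJ/mol.
Low-spin: t₂g⁶ eg¹, orbital CFSE = -1.8Δo = -203 kJ/mol; plus 1 excess pair × P = +346 kJ/mol; total 143 kJ/mol.
The difference is 143 − (-90) = 233 kJ/mol, so high-spin lies lower.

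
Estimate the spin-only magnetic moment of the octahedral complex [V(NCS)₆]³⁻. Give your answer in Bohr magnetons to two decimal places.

2.83 Bohr magnetons

Each NCS⁻ contributes -1; 6 × (-1) = -6. With overall charge -3, V is in the +3 oxidation state.
V sits in group 5; removing 3 electrons leaves V³⁺ with 5 − 3 = 2 d electrons.
Configuration: t2g^2 e_g^0 → 2 unpaired electrons.
μ(spin-only) = √[2(2+2)] = √8 ≈ 2.83 Bohr magnetons.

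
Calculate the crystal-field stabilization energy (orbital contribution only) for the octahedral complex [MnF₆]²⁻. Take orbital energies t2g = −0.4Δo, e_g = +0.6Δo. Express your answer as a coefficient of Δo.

-1.2 Δo

Each F⁻ contributes -1; 6 × (-1) = -6. With overall charge -2, Mn is in the +4 oxidation state.
Group 7 minus oxidation state +4 gives a d³ configuration for Mn⁴⁺.
Configuration: t2g^3 e_g^0.
CFSE = 3(-0.4Δo) + 0(0.6Δo) = -1.2Δo + 0.0Δo = -1.2Δo.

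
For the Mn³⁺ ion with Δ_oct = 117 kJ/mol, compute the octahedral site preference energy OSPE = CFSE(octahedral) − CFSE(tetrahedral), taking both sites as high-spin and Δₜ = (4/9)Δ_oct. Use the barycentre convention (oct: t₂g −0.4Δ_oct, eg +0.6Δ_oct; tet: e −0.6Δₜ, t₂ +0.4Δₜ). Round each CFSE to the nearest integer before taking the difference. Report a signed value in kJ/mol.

Mn sits in group 7; removing 3 electrons leaves Mn³⁺ with 7 − 3 = 4 d electrons.
Octahedral (high-spin): t2g^3 e_g^1, CFSE = 3(−0.4) + 1(+0.6) = -0.6Δ_oct = -0.6 × 117 = -70 kJ/mol.
Tetrahedral e^2 t2^2 gives -0.4Δₜ = -0.4 × (4/9) × 117 = -21 kJ/mol.
OSPE = -70 − (-21) = -49 kJ/mol.

-49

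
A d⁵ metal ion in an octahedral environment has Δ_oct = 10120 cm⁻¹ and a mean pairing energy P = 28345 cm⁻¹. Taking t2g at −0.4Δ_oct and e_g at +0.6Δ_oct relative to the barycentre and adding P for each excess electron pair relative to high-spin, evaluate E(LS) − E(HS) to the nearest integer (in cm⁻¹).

In the high-spin limit (t2g^3 e_g^2) the orbital term is 0.0Δ_oct = 0 cm⁻¹, with no excess pairing.
Low-spin: t2g^5 e_g^0, orbital CFSE = -2.0Δ_oct = -20240 cm⁻¹; plus 2 excess pairs × P = +56690 cm⁻¹; total 36450 cm⁻¹.
E(LS) − E(HS) = 36450 − (0) = 36450 cm⁻¹.

36450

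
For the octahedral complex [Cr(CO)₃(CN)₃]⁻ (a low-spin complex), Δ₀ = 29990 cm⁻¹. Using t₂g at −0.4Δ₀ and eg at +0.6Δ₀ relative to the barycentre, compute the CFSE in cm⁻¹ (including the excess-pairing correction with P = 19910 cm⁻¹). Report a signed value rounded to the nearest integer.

Ligand charges: 3×(+0) from CO and 3×(-1) from CN⁻ sum to -3; with overall charge -1, Cr is +2.
Cr is in group 6, so Cr²⁺ is d⁴ (6 − 2 = 4).
Electron filling gives t₂g⁴ eg⁰.
Orbital CFSE = 4(-0.4) + 0(0.6) = -1.6Δ₀ = -1.6 × 29990 = -47984 cm⁻¹.
Pairing penalty: 1 pair vs 0 in the high-spin reference → 1 extra × P = 19910 cm⁻¹.
Net CFSE = -47984 + 19910 = -28074 cm⁻¹.

-28074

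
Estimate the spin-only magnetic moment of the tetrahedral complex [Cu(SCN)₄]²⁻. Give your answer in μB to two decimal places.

Each SCN⁻ contributes -1; 4 × (-1) = -4. With overall charge -2, Cu is in the +2 oxidation state.
Group 11 minus oxidation state +2 gives a d⁹ configuration for Cu²⁺.
Tetrahedral fields are weak (Δₜ ≈ 4/9 Δₒ), so electrons fill high-spin.
Configuration: e⁴ t₂⁵ → 1 unpaired electron.
μ(spin-only) = √[1(1+2)] = √3 ≈ 1.73 μB.

1.73 μB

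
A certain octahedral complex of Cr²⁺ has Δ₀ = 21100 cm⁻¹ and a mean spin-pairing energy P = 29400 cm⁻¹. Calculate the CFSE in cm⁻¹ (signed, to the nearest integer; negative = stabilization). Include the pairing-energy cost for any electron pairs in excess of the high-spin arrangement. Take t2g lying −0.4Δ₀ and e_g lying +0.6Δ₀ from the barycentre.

Cr is in group 6, so Cr²⁺ is d⁴ (6 − 2 = 4).
With Δ₀ < P the complex is high-spin.
Configuration: t2g^3 e_g^1.
Orbital CFSE = -0.6Δ₀ = -0.6 × 21100 = -12660 cm⁻¹.
High-spin has no excess pairs, so no pairing correction applies.

-12660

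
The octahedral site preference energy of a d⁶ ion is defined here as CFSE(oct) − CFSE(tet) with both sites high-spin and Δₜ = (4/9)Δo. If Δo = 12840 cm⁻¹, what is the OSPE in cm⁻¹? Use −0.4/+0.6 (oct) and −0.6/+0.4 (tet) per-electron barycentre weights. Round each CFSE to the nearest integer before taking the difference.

In an octahedral site d⁶ (HS) is t₂g⁴ eg², giving CFSE(oct) = -0.4Δo = -5136 cm⁻¹.
In a tetrahedral site the filling is e³ t₂³: CFSE(tet) = -0.6Δₜ = -0.6 × (4/9)(12840) = -3424 cm⁻¹.
OSPE = CFSE(oct) − CFSE(tet) = -5136 − (-3424) = -1712 cm⁻¹.

-1712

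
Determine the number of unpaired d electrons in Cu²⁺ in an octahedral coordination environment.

1

Group 11 minus oxidation state +2 gives a d⁹ configuration for Cu²⁺.
Configuration: t2g^6 e_g^3, giving 1 unpaired electron.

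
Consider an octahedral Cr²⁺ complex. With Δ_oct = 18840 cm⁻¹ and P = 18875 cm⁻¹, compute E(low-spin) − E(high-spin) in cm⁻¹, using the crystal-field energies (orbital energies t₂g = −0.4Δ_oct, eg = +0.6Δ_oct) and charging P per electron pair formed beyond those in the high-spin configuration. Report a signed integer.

35

Group 6 minus oxidation state +2 gives a d⁴ configuration for Cr²⁺.
In the high-spin limit (t₂g³ eg¹) the orbital term is -0.6Δ_oct = -11304 cm⁻¹, with no excess pairing.
For low-spin the configuration is t₂g⁴ eg⁰: orbital energy -1.6 × 18840 = -30144 cm⁻¹, and 1 additional pair relative to high-spin adds 18875 cm⁻¹, giving -11269 cm⁻¹.
The difference is -11269 − (-11304) = 35 cm⁻¹, so high-spin lies lower.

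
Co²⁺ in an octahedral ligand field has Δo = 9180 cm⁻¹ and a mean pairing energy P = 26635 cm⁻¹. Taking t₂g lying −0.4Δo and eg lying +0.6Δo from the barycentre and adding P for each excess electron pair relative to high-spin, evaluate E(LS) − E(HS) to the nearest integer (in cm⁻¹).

Co is in group 9, so Co²⁺ is d⁷ (9 − 2 = 7).
In the high-spin limit (t₂g⁵ eg²) the orbital term is -0.8Δo = -7344 cm⁻¹, with no excess pairing.
For low-spin the configuration is t₂g⁶ eg¹: orbital energy -1.8 × 9180 = -16524 cm⁻¹, and 1 additional pair relative to high-spin adds 26635 cm⁻¹, giving 10111 cm⁻¹.
E(LS) − E(HS) = 10111 − (-7344) = 17455 cm⁻¹.

17455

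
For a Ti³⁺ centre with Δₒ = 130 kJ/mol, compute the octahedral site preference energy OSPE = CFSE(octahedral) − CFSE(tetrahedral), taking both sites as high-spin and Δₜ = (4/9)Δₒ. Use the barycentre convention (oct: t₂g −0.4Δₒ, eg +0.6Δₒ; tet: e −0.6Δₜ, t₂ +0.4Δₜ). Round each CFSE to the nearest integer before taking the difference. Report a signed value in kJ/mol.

Ti³⁺: group 4, so d-count = 4 − 3 = 1.
In an octahedral site d¹ (HS) is t2g^1 e_g^0, giving CFSE(oct) = -0.4Δₒ = -52 kJ/mol.
In a tetrahedral site the filling is e^1 t2^0: CFSE(tet) = -0.6Δₜ = -0.6 × (4/9)(130) = -35 kJ/mol.
Subtracting, OSPE = -52 − (-35) = -17 kJ/mol.

-17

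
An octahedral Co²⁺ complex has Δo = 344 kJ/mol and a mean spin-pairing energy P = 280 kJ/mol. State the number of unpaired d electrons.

Group 9 minus oxidation state +2 gives a d⁷ configuration for Co²⁺.
Since Δo = 344 kJ/mol > P = 280 kJ/mol, the complex adopts the low-spin configuration.
That gives t₂g⁶ eg¹.
Unpaired electrons: 1.

1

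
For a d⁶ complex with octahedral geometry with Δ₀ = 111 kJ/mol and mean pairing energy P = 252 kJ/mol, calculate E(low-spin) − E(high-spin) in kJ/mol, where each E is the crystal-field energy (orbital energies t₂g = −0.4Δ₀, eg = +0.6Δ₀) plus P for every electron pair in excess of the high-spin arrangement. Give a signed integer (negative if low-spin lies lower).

In the high-spin limit (t₂g⁴ eg²) the orbital term is -0.4Δ₀ = -44 kJ/mol, with no excess pairing.
Low-spin t₂g⁶ eg⁰ gives -2.4Δ₀ = -266 kJ/mol, but forming 2 extra pairs costs 2P = 504 kJ/mol, so E(LS) = -266 + 504 = 238 kJ/mol.
The difference is 238 − (-44) = 282 kJ/mol, so high-spin lies lower.

282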